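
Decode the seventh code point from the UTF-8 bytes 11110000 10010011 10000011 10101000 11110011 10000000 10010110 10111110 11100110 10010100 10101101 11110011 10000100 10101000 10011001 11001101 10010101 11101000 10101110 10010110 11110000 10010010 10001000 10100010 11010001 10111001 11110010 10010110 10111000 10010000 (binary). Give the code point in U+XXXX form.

U+12222

Offset 0: leading byte 0xF0 = 11110000 → 4-byte char #1 = F0 93 83 A8.
Offset 4: leading byte 0xF3 = 11110011 → 4-byte char #2 = F3 80 96 BE.
Offset 8: leading byte 0xE6 = 11100110 → 3-byte char #3 = E6 94 AD.
Offset 11: leading byte 0xF3 = 11110011 → 4-byte char #4 = F3 84 A8 99.
Offset 15: leading byte 0xCD = 11001101 → 2-byte char #5 = CD 95.
Offset 17: leading byte 0xE8 = 11101000 → 3-byte char #6 = E8 AE 96.
Offset 20: leading byte 0xF0 = 11110000 → 4-byte char #7 = F0 92 88 A2.
Leading byte 0xF0 = 11110000 matches 11110xxx → 4-byte sequence.
Byte 1: 0xF0 = 11110000, payload 000 (3 bits).
Byte 2: 0x92 = 10010010 (10xxxxxx ✓), payload 010010.
Byte 3: 0x88 = 10001000 (10xxxxxx ✓), payload 001000.
Byte 4: 0xA2 = 10100010 (10xxxxxx ✓), payload 100010.
Concatenate: 000010010001000100010 = 0x12222 (21 bits → U+12222).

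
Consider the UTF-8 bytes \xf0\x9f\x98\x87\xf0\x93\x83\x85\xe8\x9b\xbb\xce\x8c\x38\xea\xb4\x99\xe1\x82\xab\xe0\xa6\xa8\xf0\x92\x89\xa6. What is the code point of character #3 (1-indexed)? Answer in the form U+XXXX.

Offset 0: leading byte 0xF0 = 11110000 → 4-byte char #1 = F0 9F 98 87.
Offset 4: leading byte 0xF0 = 11110000 → 4-byte char #2 = F0 93 83 85.
Offset 8: leading byte 0xE8 = 11101000 → 3-byte char #3 = E8 9B BB.
Leading byte 0xE8 = 11101000 matches 1110xxxx → 3-byte sequence.
Byte 1: 0xE8 = 11101000, payload 1000 (4 bits).
Byte 2: 0x9B = 10011011 (10xxxxxx ✓), payload 011011.
Byte 3: 0xBB = 10111011 (10xxxxxx ✓), payload 111011.
Concatenate: 1000011011111011 = 0x86FB (16 bits → U+86FB).

U+86FB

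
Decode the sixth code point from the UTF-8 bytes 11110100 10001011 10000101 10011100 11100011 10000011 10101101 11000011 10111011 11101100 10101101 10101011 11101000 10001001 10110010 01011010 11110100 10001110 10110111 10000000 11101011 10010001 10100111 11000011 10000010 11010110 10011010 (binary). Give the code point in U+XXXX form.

U+005A

Offset 0: leading byte 0xF4 = 11110100 → 4-byte char #1 = F4 8B 85 9C.
Offset 4: leading byte 0xE3 = 11100011 → 3-byte char #2 = E3 83 AD.
Offset 7: leading byte 0xC3 = 11000011 → 2-byte char #3 = C3 BB.
Offset 9: leading byte 0xEC = 11101100 → 3-byte char #4 = EC AD AB.
Offset 12: leading byte 0xE8 = 11101000 → 3-byte char #5 = E8 89 B2.
Offset 15: leading byte 0x5A = 01011010 → 1-byte char #6 = 5A.
Leading byte 0x5A = 01011010 matches 0xxxxxxx → 1-byte sequence.
Byte 1: 0x5A = 01011010, payload 1011010 (7 bits).
Concatenate: 1011010 = 0x5A (7 bits → U+005A).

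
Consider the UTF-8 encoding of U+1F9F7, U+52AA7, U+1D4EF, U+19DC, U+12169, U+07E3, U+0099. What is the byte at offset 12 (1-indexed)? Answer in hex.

1-indexed offset 12 is 0-indexed offset 11.
U+1F9F7 → 4-byte form F0 9F A7 B7 at offsets 0–3.
U+52AA7 → 4-byte form F1 92 AA A7 at offsets 4–7.
U+1D4EF → 4-byte form F0 9D 93 AF at offsets 8–11.
Offset 11 falls in char 3's range; it's byte 4 of F0 9D 93 AF = 0xAF.

0xAF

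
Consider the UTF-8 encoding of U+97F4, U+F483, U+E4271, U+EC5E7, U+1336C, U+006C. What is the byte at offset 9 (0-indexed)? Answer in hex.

U+97F4 → 3-byte form E9 9F B4 at offsets 0–2.
U+F483 → 3-byte form EF 92 83 at offsets 3–5.
U+E4271 → 4-byte form F3 A4 89 B1 at offsets 6–9.
Offset 9 falls in char 3's range; it's byte 4 of F3 A4 89 B1 = 0xB1.

0xB1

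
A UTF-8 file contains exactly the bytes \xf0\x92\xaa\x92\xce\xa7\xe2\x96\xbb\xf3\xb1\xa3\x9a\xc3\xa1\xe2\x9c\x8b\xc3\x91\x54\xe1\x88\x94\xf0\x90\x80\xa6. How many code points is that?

Byte at offset 0: 0xF0 = 11110000 → 4-byte char (#1). Advance 4.
Byte at offset 4: 0xCE = 11001110 → 2-byte char (#2). Advance 2.
Byte at offset 6: 0xE2 = 11100010 → 3-byte char (#3). Advance 3.
Byte at offset 9: 0xF3 = 11110011 → 4-byte char (#4). Advance 4.
Byte at offset 13: 0xC3 = 11000011 → 2-byte char (#5). Advance 2.
Byte at offset 15: 0xE2 = 11100010 → 3-byte char (#6). Advance 3.
Byte at offset 18: 0xC3 = 11000011 → 2-byte char (#7). Advance 2.
Byte at offset 20: 0x54 = 01010100 → 1-byte char (#8). Advance 1.
Byte at offset 21: 0xE1 = 11100001 → 3-byte char (#9). Advance 3.
Byte at offset 24: 0xF0 = 11110000 → 4-byte char (#10). Advance 4.
Reached end at offset 28 after 10 code points.

10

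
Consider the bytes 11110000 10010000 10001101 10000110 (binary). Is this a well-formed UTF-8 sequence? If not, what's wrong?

Leading byte 0xF0 = 11110000 → 4-byte form.
Continuation bytes 0x90=10010000, 0x8D=10001101, 0x86=10000110 all match 10xxxxxx.
Decoded value 0x10346 is ≥ 0x10000 (shortest form) and not a surrogate.

valid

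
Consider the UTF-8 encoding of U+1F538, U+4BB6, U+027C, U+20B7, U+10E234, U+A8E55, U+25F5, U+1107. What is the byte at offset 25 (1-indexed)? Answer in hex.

0x84

1-indexed offset 25 is 0-indexed offset 24.
U+1F538 → 4-byte form F0 9F 94 B8 at offsets 0–3.
U+4BB6 → 3-byte form E4 AE B6 at offsets 4–6.
U+027C → 2-byte form C9 BC at offsets 7–8.
U+20B7 → 3-byte form E2 82 B7 at offsets 9–11.
U+10E234 → 4-byte form F4 8E 88 B4 at offsets 12–15.
U+A8E55 → 4-byte form F2 A8 B9 95 at offsets 16–19.
U+25F5 → 3-byte form E2 97 B5 at offsets 20–22.
U+1107 → 3-byte form E1 84 87 at offsets 23–25.
Offset 24 falls in char 8's range; it's byte 2 of E1 84 87 = 0x84.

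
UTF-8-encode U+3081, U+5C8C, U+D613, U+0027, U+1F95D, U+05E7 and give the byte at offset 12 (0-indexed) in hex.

U+3081 → 3-byte form E3 82 81 at offsets 0–2.
U+5C8C → 3-byte form E5 B2 8C at offsets 3–5.
U+D613 → 3-byte form ED 98 93 at offsets 6–8.
U+0027 → 1-byte form 27 at offsets 9–9.
U+1F95D → 4-byte form F0 9F A5 9D at offsets 10–13.
Offset 12 falls in char 5's range; it's byte 3 of F0 9F A5 9D = 0xA5.

0xA5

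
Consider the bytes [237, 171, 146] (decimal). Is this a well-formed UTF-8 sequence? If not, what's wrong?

invalid (encodes a surrogate (U+D800–U+DFFF))

Structurally a 3-byte sequence; payload = 0xDAD2.
But 0xDAD2 is in U+D800–U+DFFF, the surrogate range. Surrogates are not Unicode scalar values and are forbidden in UTF-8.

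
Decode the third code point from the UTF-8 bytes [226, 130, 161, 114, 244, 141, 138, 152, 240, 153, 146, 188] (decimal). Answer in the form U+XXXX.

U+10D298

Offset 0: leading byte 0xE2 = 11100010 → 3-byte char #1 = E2 82 A1.
Offset 3: leading byte 0x72 = 01110010 → 1-byte char #2 = 72.
Offset 4: leading byte 0xF4 = 11110100 → 4-byte char #3 = F4 8D 8A 98.
Leading byte 0xF4 = 11110100 matches 11110xxx → 4-byte sequence.
Byte 1: 0xF4 = 11110100, payload 100 (3 bits).
Byte 2: 0x8D = 10001101 (10xxxxxx ✓), payload 001101.
Byte 3: 0x8A = 10001010 (10xxxxxx ✓), payload 001010.
Byte 4: 0x98 = 10011000 (10xxxxxx ✓), payload 011000.
Concatenate: 100001101001010011000 = 0x10D298 (21 bits → U+10D298).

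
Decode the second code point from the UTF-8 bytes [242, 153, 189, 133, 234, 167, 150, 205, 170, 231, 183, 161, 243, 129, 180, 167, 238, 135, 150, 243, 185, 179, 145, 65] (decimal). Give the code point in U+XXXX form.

U+A9D6

Offset 0: leading byte 0xF2 = 11110010 → 4-byte char #1 = F2 99 BD 85.
Offset 4: leading byte 0xEA = 11101010 → 3-byte char #2 = EA A7 96.
Leading byte 0xEA = 11101010 matches 1110xxxx → 3-byte sequence.
Byte 1: 0xEA = 11101010, payload 1010 (4 bits).
Byte 2: 0xA7 = 10100111 (10xxxxxx ✓), payload 100111.
Byte 3: 0x96 = 10010110 (10xxxxxx ✓), payload 010110.
Concatenate: 1010100111010110 = 0xA9D6 (16 bits → U+A9D6).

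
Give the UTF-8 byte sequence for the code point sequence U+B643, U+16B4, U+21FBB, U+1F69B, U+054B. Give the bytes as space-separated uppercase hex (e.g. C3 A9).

EB 99 83 E1 9A B4 F0 A1 BE BB F0 9F 9A 9B D5 8B

U+B643: 3-byte form → EB 99 83.
U+16B4: 3-byte form → E1 9A B4.
U+21FBB: 4-byte form → F0 A1 BE BB.
U+1F69B: 4-byte form → F0 9F 9A 9B.
U+054B: 2-byte form → D5 8B.
Concatenated (16 bytes): EB 99 83 E1 9A B4 F0 A1 BE BB F0 9F 9A 9B D5 8B.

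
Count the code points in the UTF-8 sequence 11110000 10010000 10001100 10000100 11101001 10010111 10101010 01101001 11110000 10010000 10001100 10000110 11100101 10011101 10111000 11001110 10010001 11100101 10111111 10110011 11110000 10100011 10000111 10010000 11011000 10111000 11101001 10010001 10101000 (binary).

Byte at offset 0: 0xF0 = 11110000 → 4-byte char (#1). Advance 4.
Byte at offset 4: 0xE9 = 11101001 → 3-byte char (#2). Advance 3.
Byte at offset 7: 0x69 = 01101001 → 1-byte char (#3). Advance 1.
Byte at offset 8: 0xF0 = 11110000 → 4-byte char (#4). Advance 4.
Byte at offset 12: 0xE5 = 11100101 → 3-byte char (#5). Advance 3.
Byte at offset 15: 0xCE = 11001110 → 2-byte char (#6). Advance 2.
Byte at offset 17: 0xE5 = 11100101 → 3-byte char (#7). Advance 3.
Byte at offset 20: 0xF0 = 11110000 → 4-byte char (#8). Advance 4.
Byte at offset 24: 0xD8 = 11011000 → 2-byte char (#9). Advance 2.
Byte at offset 26: 0xE9 = 11101001 → 3-byte char (#10). Advance 3.
Reached end at offset 29 after 10 code points.

10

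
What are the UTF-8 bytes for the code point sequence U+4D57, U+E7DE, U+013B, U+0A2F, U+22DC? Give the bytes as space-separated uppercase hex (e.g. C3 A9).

U+4D57: 3-byte form → E4 B5 97.
U+E7DE: 3-byte form → EE 9F 9E.
U+013B: 2-byte form → C4 BB.
U+0A2F: 3-byte form → E0 A8 AF.
U+22DC: 3-byte form → E2 8B 9C.
Concatenated (14 bytes): E4 B5 97 EE 9F 9E C4 BB E0 A8 AF E2 8B 9C.

E4 B5 97 EE 9F 9E C4 BB E0 A8 AF E2 8B 9C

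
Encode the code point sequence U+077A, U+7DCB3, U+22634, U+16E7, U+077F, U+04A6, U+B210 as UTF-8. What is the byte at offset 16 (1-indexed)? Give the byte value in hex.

0xD2

1-indexed offset 16 is 0-indexed offset 15.
U+077A → 2-byte form DD BA at offsets 0–1.
U+7DCB3 → 4-byte form F1 BD B2 B3 at offsets 2–5.
U+22634 → 4-byte form F0 A2 98 B4 at offsets 6–9.
U+16E7 → 3-byte form E1 9B A7 at offsets 10–12.
U+077F → 2-byte form DD BF at offsets 13–14.
U+04A6 → 2-byte form D2 A6 at offsets 15–16.
Offset 15 falls in char 6's range; it's byte 1 of D2 A6 = 0xD2.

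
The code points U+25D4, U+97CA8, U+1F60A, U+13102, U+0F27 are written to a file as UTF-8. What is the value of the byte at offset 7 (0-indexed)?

U+25D4 → 3-byte form E2 97 94 at offsets 0–2.
U+97CA8 → 4-byte form F2 97 B2 A8 at offsets 3–6.
U+1F60A → 4-byte form F0 9F 98 8A at offsets 7–10.
Offset 7 falls in char 3's range; it's byte 1 of F0 9F 98 8A = 0xF0.

0xF0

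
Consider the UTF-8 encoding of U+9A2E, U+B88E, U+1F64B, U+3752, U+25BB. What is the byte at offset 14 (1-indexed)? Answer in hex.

0xE2

1-indexed offset 14 is 0-indexed offset 13.
U+9A2E → 3-byte form E9 A8 AE at offsets 0–2.
U+B88E → 3-byte form EB A2 8E at offsets 3–5.
U+1F64B → 4-byte form F0 9F 99 8B at offsets 6–9.
U+3752 → 3-byte form E3 9D 92 at offsets 10–12.
U+25BB → 3-byte form E2 96 BB at offsets 13–15.
Offset 13 falls in char 5's range; it's byte 1 of E2 96 BB = 0xE2.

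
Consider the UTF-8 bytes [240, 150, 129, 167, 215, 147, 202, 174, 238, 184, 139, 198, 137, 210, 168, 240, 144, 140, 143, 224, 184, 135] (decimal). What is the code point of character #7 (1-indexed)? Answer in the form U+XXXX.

U+1030F

Offset 0: leading byte 0xF0 = 11110000 → 4-byte char #1 = F0 96 81 A7.
Offset 4: leading byte 0xD7 = 11010111 → 2-byte char #2 = D7 93.
Offset 6: leading byte 0xCA = 11001010 → 2-byte char #3 = CA AE.
Offset 8: leading byte 0xEE = 11101110 → 3-byte char #4 = EE B8 8B.
Offset 11: leading byte 0xC6 = 11000110 → 2-byte char #5 = C6 89.
Offset 13: leading byte 0xD2 = 11010010 → 2-byte char #6 = D2 A8.
Offset 15: leading byte 0xF0 = 11110000 → 4-byte char #7 = F0 90 8C 8F.
Leading byte 0xF0 = 11110000 matches 11110xxx → 4-byte sequence.
Byte 1: 0xF0 = 11110000, payload 000 (3 bits).
Byte 2: 0x90 = 10010000 (10xxxxxx ✓), payload 010000.
Byte 3: 0x8C = 10001100 (10xxxxxx ✓), payload 001100.
Byte 4: 0x8F = 10001111 (10xxxxxx ✓), payload 001111.
Concatenate: 000010000001100001111 = 0x1030F (21 bits → U+1030F).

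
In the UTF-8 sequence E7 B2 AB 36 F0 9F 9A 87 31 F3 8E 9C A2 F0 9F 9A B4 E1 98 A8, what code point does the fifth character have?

Offset 0: leading byte 0xE7 = 11100111 → 3-byte char #1 = E7 B2 AB.
Offset 3: leading byte 0x36 = 00110110 → 1-byte char #2 = 36.
Offset 4: leading byte 0xF0 = 11110000 → 4-byte char #3 = F0 9F 9A 87.
Offset 8: leading byte 0x31 = 00110001 → 1-byte char #4 = 31.
Offset 9: leading byte 0xF3 = 11110011 → 4-byte char #5 = F3 8E 9C A2.
Leading byte 0xF3 = 11110011 matches 11110xxx → 4-byte sequence.
Byte 1: 0xF3 = 11110011, payload 011 (3 bits).
Byte 2: 0x8E = 10001110 (10xxxxxx ✓), payload 001110.
Byte 3: 0x9C = 10011100 (10xxxxxx ✓), payload 011100.
Byte 4: 0xA2 = 10100010 (10xxxxxx ✓), payload 100010.
Concatenate: 011001110011100100010 = 0xCE722 (21 bits → U+CE722).

U+CE722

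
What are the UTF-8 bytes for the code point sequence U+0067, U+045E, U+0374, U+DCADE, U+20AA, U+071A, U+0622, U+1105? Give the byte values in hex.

U+0067: 1-byte form → 67.
U+045E: 2-byte form → D1 9E.
U+0374: 2-byte form → CD B4.
U+DCADE: 4-byte form → F3 9C AB 9E.
U+20AA: 3-byte form → E2 82 AA.
U+071A: 2-byte form → DC 9A.
U+0622: 2-byte form → D8 A2.
U+1105: 3-byte form → E1 84 85.
Concatenated (19 bytes): 67 D1 9E CD B4 F3 9C AB 9E E2 82 AA DC 9A D8 A2 E1 84 85.

67 D1 9E CD B4 F3 9C AB 9E E2 82 AA DC 9A D8 A2 E1 84 85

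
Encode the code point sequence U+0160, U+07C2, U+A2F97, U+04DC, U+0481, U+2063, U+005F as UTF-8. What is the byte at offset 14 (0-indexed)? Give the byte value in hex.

0xA3

U+0160 → 2-byte form C5 A0 at offsets 0–1.
U+07C2 → 2-byte form DF 82 at offsets 2–3.
U+A2F97 → 4-byte form F2 A2 BE 97 at offsets 4–7.
U+04DC → 2-byte form D3 9C at offsets 8–9.
U+0481 → 2-byte form D2 81 at offsets 10–11.
U+2063 → 3-byte form E2 81 A3 at offsets 12–14.
Offset 14 falls in char 6's range; it's byte 3 of E2 81 A3 = 0xA3.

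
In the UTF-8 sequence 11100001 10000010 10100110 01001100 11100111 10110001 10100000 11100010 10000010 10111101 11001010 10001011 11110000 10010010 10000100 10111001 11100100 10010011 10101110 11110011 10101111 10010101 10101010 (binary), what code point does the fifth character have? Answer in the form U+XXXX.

Offset 0: leading byte 0xE1 = 11100001 → 3-byte char #1 = E1 82 A6.
Offset 3: leading byte 0x4C = 01001100 → 1-byte char #2 = 4C.
Offset 4: leading byte 0xE7 = 11100111 → 3-byte char #3 = E7 B1 A0.
Offset 7: leading byte 0xE2 = 11100010 → 3-byte char #4 = E2 82 BD.
Offset 10: leading byte 0xCA = 11001010 → 2-byte char #5 = CA 8B.
Leading byte 0xCA = 11001010 matches 110xxxxx → 2-byte sequence.
Byte 1: 0xCA = 11001010, payload 01010 (5 bits).
Byte 2: 0x8B = 10001011 (10xxxxxx ✓), payload 001011.
Concatenate: 01010001011 = 0x28B (11 bits → U+028B).

U+028B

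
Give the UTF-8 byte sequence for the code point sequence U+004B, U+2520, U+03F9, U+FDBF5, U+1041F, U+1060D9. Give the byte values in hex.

U+004B: 1-byte form → 4B.
U+2520: 3-byte form → E2 94 A0.
U+03F9: 2-byte form → CF B9.
U+FDBF5: 4-byte form → F3 BD AF B5.
U+1041F: 4-byte form → F0 90 90 9F.
U+1060D9: 4-byte form → F4 86 83 99.
Concatenated (18 bytes): 4B E2 94 A0 CF B9 F3 BD AF B5 F0 90 90 9F F4 86 83 99.

4B E2 94 A0 CF B9 F3 BD AF B5 F0 90 90 9F F4 86 83 99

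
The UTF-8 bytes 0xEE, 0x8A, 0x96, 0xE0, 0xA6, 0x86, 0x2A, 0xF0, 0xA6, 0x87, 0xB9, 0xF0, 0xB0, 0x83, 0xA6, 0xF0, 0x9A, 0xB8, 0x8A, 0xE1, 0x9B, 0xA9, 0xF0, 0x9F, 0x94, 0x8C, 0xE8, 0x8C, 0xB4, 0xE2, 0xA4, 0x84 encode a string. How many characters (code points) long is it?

Byte at offset 0: 0xEE = 11101110 → 3-byte char (#1). Advance 3.
Byte at offset 3: 0xE0 = 11100000 → 3-byte char (#2). Advance 3.
Byte at offset 6: 0x2A = 00101010 → 1-byte char (#3). Advance 1.
Byte at offset 7: 0xF0 = 11110000 → 4-byte char (#4). Advance 4.
Byte at offset 11: 0xF0 = 11110000 → 4-byte char (#5). Advance 4.
Byte at offset 15: 0xF0 = 11110000 → 4-byte char (#6). Advance 4.
Byte at offset 19: 0xE1 = 11100001 → 3-byte char (#7). Advance 3.
Byte at offset 22: 0xF0 = 11110000 → 4-byte char (#8). Advance 4.
Byte at offset 26: 0xE8 = 11101000 → 3-byte char (#9). Advance 3.
Byte at offset 29: 0xE2 = 11100010 → 3-byte char (#10). Advance 3.
Reached end at offset 32 after 10 code points.

10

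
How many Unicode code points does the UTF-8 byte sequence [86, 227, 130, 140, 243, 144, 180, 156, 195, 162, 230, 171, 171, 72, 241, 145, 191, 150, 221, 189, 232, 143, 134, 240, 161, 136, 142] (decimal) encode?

Byte at offset 0: 0x56 = 01010110 → 1-byte char (#1). Advance 1.
Byte at offset 1: 0xE3 = 11100011 → 3-byte char (#2). Advance 3.
Byte at offset 4: 0xF3 = 11110011 → 4-byte char (#3). Advance 4.
Byte at offset 8: 0xC3 = 11000011 → 2-byte char (#4). Advance 2.
Byte at offset 10: 0xE6 = 11100110 → 3-byte char (#5). Advance 3.
Byte at offset 13: 0x48 = 01001000 → 1-byte char (#6). Advance 1.
Byte at offset 14: 0xF1 = 11110001 → 4-byte char (#7). Advance 4.
Byte at offset 18: 0xDD = 11011101 → 2-byte char (#8). Advance 2.
Byte at offset 20: 0xE8 = 11101000 → 3-byte char (#9). Advance 3.
Byte at offset 23: 0xF0 = 11110000 → 4-byte char (#10). Advance 4.
Reached end at offset 27 after 10 code points.

10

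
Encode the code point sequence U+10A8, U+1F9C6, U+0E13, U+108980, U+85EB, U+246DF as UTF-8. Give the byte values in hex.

U+10A8: 3-byte form → E1 82 A8.
U+1F9C6: 4-byte form → F0 9F A7 86.
U+0E13: 3-byte form → E0 B8 93.
U+108980: 4-byte form → F4 88 A6 80.
U+85EB: 3-byte form → E8 97 AB.
U+246DF: 4-byte form → F0 A4 9B 9F.
Concatenated (21 bytes): E1 82 A8 F0 9F A7 86 E0 B8 93 F4 88 A6 80 E8 97 AB F0 A4 9B 9F.

E1 82 A8 F0 9F A7 86 E0 B8 93 F4 88 A6 80 E8 97 AB F0 A4 9B 9F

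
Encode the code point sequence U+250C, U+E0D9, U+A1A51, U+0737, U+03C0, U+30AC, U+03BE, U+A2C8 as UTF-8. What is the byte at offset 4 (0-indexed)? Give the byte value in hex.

0x83

U+250C → 3-byte form E2 94 8C at offsets 0–2.
U+E0D9 → 3-byte form EE 83 99 at offsets 3–5.
Offset 4 falls in char 2's range; it's byte 2 of EE 83 99 = 0x83.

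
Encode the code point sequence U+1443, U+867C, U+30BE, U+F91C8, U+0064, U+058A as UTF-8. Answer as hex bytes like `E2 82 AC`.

E1 91 83 E8 99 BC E3 82 BE F3 B9 87 88 64 D6 8A

U+1443: 3-byte form → E1 91 83.
U+867C: 3-byte form → E8 99 BC.
U+30BE: 3-byte form → E3 82 BE.
U+F91C8: 4-byte form → F3 B9 87 88.
U+0064: 1-byte form → 64.
U+058A: 2-byte form → D6 8A.
Concatenated (16 bytes): E1 91 83 E8 99 BC E3 82 BE F3 B9 87 88 64 D6 8A.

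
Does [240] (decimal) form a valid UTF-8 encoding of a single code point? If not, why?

invalid (sequence truncated)

Leading byte 0xF0 = 11110000 → 4-byte form, but only 1 byte is present.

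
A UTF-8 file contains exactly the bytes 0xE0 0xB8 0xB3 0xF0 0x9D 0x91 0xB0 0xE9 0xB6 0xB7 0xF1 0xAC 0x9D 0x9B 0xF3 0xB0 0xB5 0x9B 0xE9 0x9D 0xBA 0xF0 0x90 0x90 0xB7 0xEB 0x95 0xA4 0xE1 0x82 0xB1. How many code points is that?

Byte at offset 0: 0xE0 = 11100000 → 3-byte char (#1). Advance 3.
Byte at offset 3: 0xF0 = 11110000 → 4-byte char (#2). Advance 4.
Byte at offset 7: 0xE9 = 11101001 → 3-byte char (#3). Advance 3.
Byte at offset 10: 0xF1 = 11110001 → 4-byte char (#4). Advance 4.
Byte at offset 14: 0xF3 = 11110011 → 4-byte char (#5). Advance 4.
Byte at offset 18: 0xE9 = 11101001 → 3-byte char (#6). Advance 3.
Byte at offset 21: 0xF0 = 11110000 → 4-byte char (#7). Advance 4.
Byte at offset 25: 0xEB = 11101011 → 3-byte char (#8). Advance 3.
Byte at offset 28: 0xE1 = 11100001 → 3-byte char (#9). Advance 3.
Reached end at offset 31 after 9 code points.

9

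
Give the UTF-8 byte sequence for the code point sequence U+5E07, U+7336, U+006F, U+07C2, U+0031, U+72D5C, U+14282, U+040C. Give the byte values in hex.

E5 B8 87 E7 8C B6 6F DF 82 31 F1 B2 B5 9C F0 94 8A 82 D0 8C

U+5E07: 3-byte form → E5 B8 87.
U+7336: 3-byte form → E7 8C B6.
U+006F: 1-byte form → 6F.
U+07C2: 2-byte form → DF 82.
U+0031: 1-byte form → 31.
U+72D5C: 4-byte form → F1 B2 B5 9C.
U+14282: 4-byte form → F0 94 8A 82.
U+040C: 2-byte form → D0 8C.
Concatenated (20 bytes): E5 B8 87 E7 8C B6 6F DF 82 31 F1 B2 B5 9C F0 94 8A 82 D0 8C.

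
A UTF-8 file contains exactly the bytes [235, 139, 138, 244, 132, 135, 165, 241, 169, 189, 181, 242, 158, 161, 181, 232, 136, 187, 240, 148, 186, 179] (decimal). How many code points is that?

6

Byte at offset 0: 0xEB = 11101011 → 3-byte char (#1). Advance 3.
Byte at offset 3: 0xF4 = 11110100 → 4-byte char (#2). Advance 4.
Byte at offset 7: 0xF1 = 11110001 → 4-byte char (#3). Advance 4.
Byte at offset 11: 0xF2 = 11110010 → 4-byte char (#4). Advance 4.
Byte at offset 15: 0xE8 = 11101000 → 3-byte char (#5). Advance 3.
Byte at offset 18: 0xF0 = 11110000 → 4-byte char (#6). Advance 4.
Reached end at offset 22 after 6 code points.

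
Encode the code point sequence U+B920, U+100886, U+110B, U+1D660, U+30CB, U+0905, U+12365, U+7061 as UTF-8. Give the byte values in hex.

U+B920: 3-byte form → EB A4 A0.
U+100886: 4-byte form → F4 80 A2 86.
U+110B: 3-byte form → E1 84 8B.
U+1D660: 4-byte form → F0 9D 99 A0.
U+30CB: 3-byte form → E3 83 8B.
U+0905: 3-byte form → E0 A4 85.
U+12365: 4-byte form → F0 92 8D A5.
U+7061: 3-byte form → E7 81 A1.
Concatenated (27 bytes): EB A4 A0 F4 80 A2 86 E1 84 8B F0 9D 99 A0 E3 83 8B E0 A4 85 F0 92 8D A5 E7 81 A1.

EB A4 A0 F4 80 A2 86 E1 84 8B F0 9D 99 A0 E3 83 8B E0 A4 85 F0 92 8D A5 E7 81 A1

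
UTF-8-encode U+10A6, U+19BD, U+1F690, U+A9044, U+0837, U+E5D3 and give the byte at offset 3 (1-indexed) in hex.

1-indexed offset 3 is 0-indexed offset 2.
U+10A6 → 3-byte form E1 82 A6 at offsets 0–2.
Offset 2 falls in char 1's range; it's byte 3 of E1 82 A6 = 0xA6.

0xA6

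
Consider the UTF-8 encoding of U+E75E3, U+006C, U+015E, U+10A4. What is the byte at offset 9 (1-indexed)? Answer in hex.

0x82

1-indexed offset 9 is 0-indexed offset 8.
U+E75E3 → 4-byte form F3 A7 97 A3 at offsets 0–3.
U+006C → 1-byte form 6C at offsets 4–4.
U+015E → 2-byte form C5 9E at offsets 5–6.
U+10A4 → 3-byte form E1 82 A4 at offsets 7–9.
Offset 8 falls in char 4's range; it's byte 2 of E1 82 A4 = 0x82.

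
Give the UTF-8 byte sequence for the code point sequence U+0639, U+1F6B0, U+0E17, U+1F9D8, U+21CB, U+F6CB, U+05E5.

D8 B9 F0 9F 9A B0 E0 B8 97 F0 9F A7 98 E2 87 8B EF 9B 8B D7 A5

U+0639: 2-byte form → D8 B9.
U+1F6B0: 4-byte form → F0 9F 9A B0.
U+0E17: 3-byte form → E0 B8 97.
U+1F9D8: 4-byte form → F0 9F A7 98.
U+21CB: 3-byte form → E2 87 8B.
U+F6CB: 3-byte form → EF 9B 8B.
U+05E5: 2-byte form → D7 A5.
Concatenated (21 bytes): D8 B9 F0 9F 9A B0 E0 B8 97 F0 9F A7 98 E2 87 8B EF 9B 8B D7 A5.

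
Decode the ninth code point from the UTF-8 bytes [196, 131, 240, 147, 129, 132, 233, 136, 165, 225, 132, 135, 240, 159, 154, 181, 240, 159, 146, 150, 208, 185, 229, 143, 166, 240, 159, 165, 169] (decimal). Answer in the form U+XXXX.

Offset 0: leading byte 0xC4 = 11000100 → 2-byte char #1 = C4 83.
Offset 2: leading byte 0xF0 = 11110000 → 4-byte char #2 = F0 93 81 84.
Offset 6: leading byte 0xE9 = 11101001 → 3-byte char #3 = E9 88 A5.
Offset 9: leading byte 0xE1 = 11100001 → 3-byte char #4 = E1 84 87.
Offset 12: leading byte 0xF0 = 11110000 → 4-byte char #5 = F0 9F 9A B5.
Offset 16: leading byte 0xF0 = 11110000 → 4-byte char #6 = F0 9F 92 96.
Offset 20: leading byte 0xD0 = 11010000 → 2-byte char #7 = D0 B9.
Offset 22: leading byte 0xE5 = 11100101 → 3-byte char #8 = E5 8F A6.
Offset 25: leading byte 0xF0 = 11110000 → 4-byte char #9 = F0 9F A5 A9.
Leading byte 0xF0 = 11110000 matches 11110xxx → 4-byte sequence.
Byte 1: 0xF0 = 11110000, payload 000 (3 bits).
Byte 2: 0x9F = 10011111 (10xxxxxx ✓), payload 011111.
Byte 3: 0xA5 = 10100101 (10xxxxxx ✓), payload 100101.
Byte 4: 0xA9 = 10101001 (10xxxxxx ✓), payload 101001.
Concatenate: 000011111100101101001 = 0x1F969 (21 bits → U+1F969).

U+1F969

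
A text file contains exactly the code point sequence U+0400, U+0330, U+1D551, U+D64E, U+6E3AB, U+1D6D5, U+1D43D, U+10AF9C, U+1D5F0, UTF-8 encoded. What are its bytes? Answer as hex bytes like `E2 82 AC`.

D0 80 CC B0 F0 9D 95 91 ED 99 8E F1 AE 8E AB F0 9D 9B 95 F0 9D 90 BD F4 8A BE 9C F0 9D 97 B0

U+0400: 2-byte form → D0 80.
U+0330: 2-byte form → CC B0.
U+1D551: 4-byte form → F0 9D 95 91.
U+D64E: 3-byte form → ED 99 8E.
U+6E3AB: 4-byte form → F1 AE 8E AB.
U+1D6D5: 4-byte form → F0 9D 9B 95.
U+1D43D: 4-byte form → F0 9D 90 BD.
U+10AF9C: 4-byte form → F4 8A BE 9C.
U+1D5F0: 4-byte form → F0 9D 97 B0.
Concatenated (31 bytes): D0 80 CC B0 F0 9D 95 91 ED 99 8E F1 AE 8E AB F0 9D 9B 95 F0 9D 90 BD F4 8A BE 9C F0 9D 97 B0.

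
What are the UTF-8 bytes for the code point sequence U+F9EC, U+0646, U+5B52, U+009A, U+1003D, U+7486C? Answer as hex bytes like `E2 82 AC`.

EF A7 AC D9 86 E5 AD 92 C2 9A F0 90 80 BD F1 B4 A1 AC

U+F9EC: 3-byte form → EF A7 AC.
U+0646: 2-byte form → D9 86.
U+5B52: 3-byte form → E5 AD 92.
U+009A: 2-byte form → C2 9A.
U+1003D: 4-byte form → F0 90 80 BD.
U+7486C: 4-byte form → F1 B4 A1 AC.
Concatenated (18 bytes): EF A7 AC D9 86 E5 AD 92 C2 9A F0 90 80 BD F1 B4 A1 AC.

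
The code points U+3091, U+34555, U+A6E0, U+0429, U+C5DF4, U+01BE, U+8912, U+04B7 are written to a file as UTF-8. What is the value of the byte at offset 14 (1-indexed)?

0x85

1-indexed offset 14 is 0-indexed offset 13.
U+3091 → 3-byte form E3 82 91 at offsets 0–2.
U+34555 → 4-byte form F0 B4 95 95 at offsets 3–6.
U+A6E0 → 3-byte form EA 9B A0 at offsets 7–9.
U+0429 → 2-byte form D0 A9 at offsets 10–11.
U+C5DF4 → 4-byte form F3 85 B7 B4 at offsets 12–15.
Offset 13 falls in char 5's range; it's byte 2 of F3 85 B7 B4 = 0x85.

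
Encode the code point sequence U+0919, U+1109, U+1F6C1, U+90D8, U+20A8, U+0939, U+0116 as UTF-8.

E0 A4 99 E1 84 89 F0 9F 9B 81 E9 83 98 E2 82 A8 E0 A4 B9 C4 96

U+0919: 3-byte form → E0 A4 99.
U+1109: 3-byte form → E1 84 89.
U+1F6C1: 4-byte form → F0 9F 9B 81.
U+90D8: 3-byte form → E9 83 98.
U+20A8: 3-byte form → E2 82 A8.
U+0939: 3-byte form → E0 A4 B9.
U+0116: 2-byte form → C4 96.
Concatenated (21 bytes): E0 A4 99 E1 84 89 F0 9F 9B 81 E9 83 98 E2 82 A8 E0 A4 B9 C4 96.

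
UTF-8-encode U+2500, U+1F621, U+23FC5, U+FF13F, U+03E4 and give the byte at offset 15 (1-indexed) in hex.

0xBF

1-indexed offset 15 is 0-indexed offset 14.
U+2500 → 3-byte form E2 94 80 at offsets 0–2.
U+1F621 → 4-byte form F0 9F 98 A1 at offsets 3–6.
U+23FC5 → 4-byte form F0 A3 BF 85 at offsets 7–10.
U+FF13F → 4-byte form F3 BF 84 BF at offsets 11–14.
Offset 14 falls in char 4's range; it's byte 4 of F3 BF 84 BF = 0xBF.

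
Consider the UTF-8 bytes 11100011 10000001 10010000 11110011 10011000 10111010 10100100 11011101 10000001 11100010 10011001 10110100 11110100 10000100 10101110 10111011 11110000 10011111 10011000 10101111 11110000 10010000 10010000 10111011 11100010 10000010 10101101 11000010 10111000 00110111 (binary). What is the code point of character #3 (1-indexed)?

Offset 0: leading byte 0xE3 = 11100011 → 3-byte char #1 = E3 81 90.
Offset 3: leading byte 0xF3 = 11110011 → 4-byte char #2 = F3 98 BA A4.
Offset 7: leading byte 0xDD = 11011101 → 2-byte char #3 = DD 81.
Leading byte 0xDD = 11011101 matches 110xxxxx → 2-byte sequence.
Byte 1: 0xDD = 11011101, payload 11101 (5 bits).
Byte 2: 0x81 = 10000001 (10xxxxxx ✓), payload 000001.
Concatenate: 11101000001 = 0x741 (11 bits → U+0741).

U+0741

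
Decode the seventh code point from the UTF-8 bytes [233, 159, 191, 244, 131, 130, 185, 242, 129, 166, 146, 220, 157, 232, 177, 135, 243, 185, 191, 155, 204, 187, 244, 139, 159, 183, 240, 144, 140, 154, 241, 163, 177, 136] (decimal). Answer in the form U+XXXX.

U+033B

Offset 0: leading byte 0xE9 = 11101001 → 3-byte char #1 = E9 9F BF.
Offset 3: leading byte 0xF4 = 11110100 → 4-byte char #2 = F4 83 82 B9.
Offset 7: leading byte 0xF2 = 11110010 → 4-byte char #3 = F2 81 A6 92.
Offset 11: leading byte 0xDC = 11011100 → 2-byte char #4 = DC 9D.
Offset 13: leading byte 0xE8 = 11101000 → 3-byte char #5 = E8 B1 87.
Offset 16: leading byte 0xF3 = 11110011 → 4-byte char #6 = F3 B9 BF 9B.
Offset 20: leading byte 0xCC = 11001100 → 2-byte char #7 = CC BB.
Leading byte 0xCC = 11001100 matches 110xxxxx → 2-byte sequence.
Byte 1: 0xCC = 11001100, payload 01100 (5 bits).
Byte 2: 0xBB = 10111011 (10xxxxxx ✓), payload 111011.
Concatenate: 01100111011 = 0x33B (11 bits → U+033B).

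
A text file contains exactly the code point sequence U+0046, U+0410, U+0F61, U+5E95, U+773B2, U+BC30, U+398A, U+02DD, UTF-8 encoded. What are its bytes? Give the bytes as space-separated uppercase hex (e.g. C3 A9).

U+0046: 1-byte form → 46.
U+0410: 2-byte form → D0 90.
U+0F61: 3-byte form → E0 BD A1.
U+5E95: 3-byte form → E5 BA 95.
U+773B2: 4-byte form → F1 B7 8E B2.
U+BC30: 3-byte form → EB B0 B0.
U+398A: 3-byte form → E3 A6 8A.
U+02DD: 2-byte form → CB 9D.
Concatenated (21 bytes): 46 D0 90 E0 BD A1 E5 BA 95 F1 B7 8E B2 EB B0 B0 E3 A6 8A CB 9D.

46 D0 90 E0 BD A1 E5 BA 95 F1 B7 8E B2 EB B0 B0 E3 A6 8A CB 9D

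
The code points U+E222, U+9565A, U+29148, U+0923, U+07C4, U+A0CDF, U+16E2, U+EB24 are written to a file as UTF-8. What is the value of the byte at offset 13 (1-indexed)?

1-indexed offset 13 is 0-indexed offset 12.
U+E222 → 3-byte form EE 88 A2 at offsets 0–2.
U+9565A → 4-byte form F2 95 99 9A at offsets 3–6.
U+29148 → 4-byte form F0 A9 85 88 at offsets 7–10.
U+0923 → 3-byte form E0 A4 A3 at offsets 11–13.
Offset 12 falls in char 4's range; it's byte 2 of E0 A4 A3 = 0xA4.

0xA4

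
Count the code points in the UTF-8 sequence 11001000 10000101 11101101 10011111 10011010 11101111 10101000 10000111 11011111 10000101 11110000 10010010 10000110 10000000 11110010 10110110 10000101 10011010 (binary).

6

Byte at offset 0: 0xC8 = 11001000 → 2-byte char (#1). Advance 2.
Byte at offset 2: 0xED = 11101101 → 3-byte char (#2). Advance 3.
Byte at offset 5: 0xEF = 11101111 → 3-byte char (#3). Advance 3.
Byte at offset 8: 0xDF = 11011111 → 2-byte char (#4). Advance 2.
Byte at offset 10: 0xF0 = 11110000 → 4-byte char (#5). Advance 4.
Byte at offset 14: 0xF2 = 11110010 → 4-byte char (#6). Advance 4.
Reached end at offset 18 after 6 code points.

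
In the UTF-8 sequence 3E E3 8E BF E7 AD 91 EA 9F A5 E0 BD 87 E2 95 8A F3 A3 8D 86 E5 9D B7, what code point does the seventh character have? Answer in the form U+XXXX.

U+E3346

Offset 0: leading byte 0x3E = 00111110 → 1-byte char #1 = 3E.
Offset 1: leading byte 0xE3 = 11100011 → 3-byte char #2 = E3 8E BF.
Offset 4: leading byte 0xE7 = 11100111 → 3-byte char #3 = E7 AD 91.
Offset 7: leading byte 0xEA = 11101010 → 3-byte char #4 = EA 9F A5.
Offset 10: leading byte 0xE0 = 11100000 → 3-byte char #5 = E0 BD 87.
Offset 13: leading byte 0xE2 = 11100010 → 3-byte char #6 = E2 95 8A.
Offset 16: leading byte 0xF3 = 11110011 → 4-byte char #7 = F3 A3 8D 86.
Leading byte 0xF3 = 11110011 matches 11110xxx → 4-byte sequence.
Byte 1: 0xF3 = 11110011, payload 011 (3 bits).
Byte 2: 0xA3 = 10100011 (10xxxxxx ✓), payload 100011.
Byte 3: 0x8D = 10001101 (10xxxxxx ✓), payload 001101.
Byte 4: 0x86 = 10000110 (10xxxxxx ✓), payload 000110.
Concatenate: 011100011001101000110 = 0xE3346 (21 bits → U+E3346).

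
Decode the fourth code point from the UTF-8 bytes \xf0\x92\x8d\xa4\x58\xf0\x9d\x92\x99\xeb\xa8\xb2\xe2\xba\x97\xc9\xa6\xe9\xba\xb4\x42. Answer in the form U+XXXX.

Offset 0: leading byte 0xF0 = 11110000 → 4-byte char #1 = F0 92 8D A4.
Offset 4: leading byte 0x58 = 01011000 → 1-byte char #2 = 58.
Offset 5: leading byte 0xF0 = 11110000 → 4-byte char #3 = F0 9D 92 99.
Offset 9: leading byte 0xEB = 11101011 → 3-byte char #4 = EB A8 B2.
Leading byte 0xEB = 11101011 matches 1110xxxx → 3-byte sequence.
Byte 1: 0xEB = 11101011, payload 1011 (4 bits).
Byte 2: 0xA8 = 10101000 (10xxxxxx ✓), payload 101000.
Byte 3: 0xB2 = 10110010 (10xxxxxx ✓), payload 110010.
Concatenate: 1011101000110010 = 0xBA32 (16 bits → U+BA32).

U+BA32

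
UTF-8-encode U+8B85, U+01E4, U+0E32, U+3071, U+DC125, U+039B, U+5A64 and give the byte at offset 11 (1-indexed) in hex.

0xB1

1-indexed offset 11 is 0-indexed offset 10.
U+8B85 → 3-byte form E8 AE 85 at offsets 0–2.
U+01E4 → 2-byte form C7 A4 at offsets 3–4.
U+0E32 → 3-byte form E0 B8 B2 at offsets 5–7.
U+3071 → 3-byte form E3 81 B1 at offsets 8–10.
Offset 10 falls in char 4's range; it's byte 3 of E3 81 B1 = 0xB1.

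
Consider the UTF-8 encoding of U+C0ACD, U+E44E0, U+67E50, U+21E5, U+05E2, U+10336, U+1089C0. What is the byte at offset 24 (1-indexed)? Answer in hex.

1-indexed offset 24 is 0-indexed offset 23.
U+C0ACD → 4-byte form F3 80 AB 8D at offsets 0–3.
U+E44E0 → 4-byte form F3 A4 93 A0 at offsets 4–7.
U+67E50 → 4-byte form F1 A7 B9 90 at offsets 8–11.
U+21E5 → 3-byte form E2 87 A5 at offsets 12–14.
U+05E2 → 2-byte form D7 A2 at offsets 15–16.
U+10336 → 4-byte form F0 90 8C B6 at offsets 17–20.
U+1089C0 → 4-byte form F4 88 A7 80 at offsets 21–24.
Offset 23 falls in char 7's range; it's byte 3 of F4 88 A7 80 = 0xA7.

0xA7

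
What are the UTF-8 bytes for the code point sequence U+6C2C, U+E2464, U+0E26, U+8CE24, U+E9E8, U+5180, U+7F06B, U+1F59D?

U+6C2C: 3-byte form → E6 B0 AC.
U+E2464: 4-byte form → F3 A2 91 A4.
U+0E26: 3-byte form → E0 B8 A6.
U+8CE24: 4-byte form → F2 8C B8 A4.
U+E9E8: 3-byte form → EE A7 A8.
U+5180: 3-byte form → E5 86 80.
U+7F06B: 4-byte form → F1 BF 81 AB.
U+1F59D: 4-byte form → F0 9F 96 9D.
Concatenated (28 bytes): E6 B0 AC F3 A2 91 A4 E0 B8 A6 F2 8C B8 A4 EE A7 A8 E5 86 80 F1 BF 81 AB F0 9F 96 9D.

E6 B0 AC F3 A2 91 A4 E0 B8 A6 F2 8C B8 A4 EE A7 A8 E5 86 80 F1 BF 81 AB F0 9F 96 9D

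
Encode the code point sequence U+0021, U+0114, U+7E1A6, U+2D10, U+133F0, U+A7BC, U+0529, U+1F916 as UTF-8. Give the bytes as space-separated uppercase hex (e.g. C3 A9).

U+0021: 1-byte form → 21.
U+0114: 2-byte form → C4 94.
U+7E1A6: 4-byte form → F1 BE 86 A6.
U+2D10: 3-byte form → E2 B4 90.
U+133F0: 4-byte form → F0 93 8F B0.
U+A7BC: 3-byte form → EA 9E BC.
U+0529: 2-byte form → D4 A9.
U+1F916: 4-byte form → F0 9F A4 96.
Concatenated (23 bytes): 21 C4 94 F1 BE 86 A6 E2 B4 90 F0 93 8F B0 EA 9E BC D4 A9 F0 9F A4 96.

21 C4 94 F1 BE 86 A6 E2 B4 90 F0 93 8F B0 EA 9E BC D4 A9 F0 9F A4 96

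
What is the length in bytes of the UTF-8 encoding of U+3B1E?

U+3B1E = 0x3B1E. UTF-8 uses 1 byte below 0x80, 2 below 0x800, 3 below 0x10000, 4 up to 0x10FFFF. 0x3B1E is in U+0800–U+FFFF → 3 bytes.

3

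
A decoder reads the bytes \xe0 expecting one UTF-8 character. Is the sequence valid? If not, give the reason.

Leading byte 0xE0 = 11100000 → 3-byte form, but only 1 byte is present.

invalid (sequence truncated)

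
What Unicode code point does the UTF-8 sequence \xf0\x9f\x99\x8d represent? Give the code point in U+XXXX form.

U+1F64D

Leading byte 0xF0 = 11110000 matches 11110xxx → 4-byte sequence.
Byte 1: 0xF0 = 11110000, payload 000 (3 bits).
Byte 2: 0x9F = 10011111 (10xxxxxx ✓), payload 011111.
Byte 3: 0x99 = 10011001 (10xxxxxx ✓), payload 011001.
Byte 4: 0x8D = 10001101 (10xxxxxx ✓), payload 001101.
Concatenate: 000011111011001001101 = 0x1F64D (21 bits → U+1F64D).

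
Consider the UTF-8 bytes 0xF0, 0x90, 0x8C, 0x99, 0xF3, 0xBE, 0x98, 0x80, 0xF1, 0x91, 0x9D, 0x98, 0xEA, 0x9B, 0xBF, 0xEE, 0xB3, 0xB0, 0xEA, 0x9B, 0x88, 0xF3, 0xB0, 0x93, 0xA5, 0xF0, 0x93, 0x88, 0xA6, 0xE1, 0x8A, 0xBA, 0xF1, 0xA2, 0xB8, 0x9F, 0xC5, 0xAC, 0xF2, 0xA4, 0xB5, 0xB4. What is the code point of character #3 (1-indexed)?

U+51758

Offset 0: leading byte 0xF0 = 11110000 → 4-byte char #1 = F0 90 8C 99.
Offset 4: leading byte 0xF3 = 11110011 → 4-byte char #2 = F3 BE 98 80.
Offset 8: leading byte 0xF1 = 11110001 → 4-byte char #3 = F1 91 9D 98.
Leading byte 0xF1 = 11110001 matches 11110xxx → 4-byte sequence.
Byte 1: 0xF1 = 11110001, payload 001 (3 bits).
Byte 2: 0x91 = 10010001 (10xxxxxx ✓), payload 010001.
Byte 3: 0x9D = 10011101 (10xxxxxx ✓), payload 011101.
Byte 4: 0x98 = 10011000 (10xxxxxx ✓), payload 011000.
Concatenate: 001010001011101011000 = 0x51758 (21 bits → U+51758).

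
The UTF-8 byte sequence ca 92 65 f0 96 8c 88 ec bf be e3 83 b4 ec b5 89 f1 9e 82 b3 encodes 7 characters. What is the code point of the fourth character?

U+CFFE

Offset 0: leading byte 0xCA = 11001010 → 2-byte char #1 = CA 92.
Offset 2: leading byte 0x65 = 01100101 → 1-byte char #2 = 65.
Offset 3: leading byte 0xF0 = 11110000 → 4-byte char #3 = F0 96 8C 88.
Offset 7: leading byte 0xEC = 11101100 → 3-byte char #4 = EC BF BE.
Leading byte 0xEC = 11101100 matches 1110xxxx → 3-byte sequence.
Byte 1: 0xEC = 11101100, payload 1100 (4 bits).
Byte 2: 0xBF = 10111111 (10xxxxxx ✓), payload 111111.
Byte 3: 0xBE = 10111110 (10xxxxxx ✓), payload 111110.
Concatenate: 1100111111111110 = 0xCFFE (16 bits → U+CFFE).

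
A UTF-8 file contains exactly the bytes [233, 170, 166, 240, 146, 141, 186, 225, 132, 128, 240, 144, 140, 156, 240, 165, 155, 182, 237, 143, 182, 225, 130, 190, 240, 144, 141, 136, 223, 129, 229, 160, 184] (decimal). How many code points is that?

Byte at offset 0: 0xE9 = 11101001 → 3-byte char (#1). Advance 3.
Byte at offset 3: 0xF0 = 11110000 → 4-byte char (#2). Advance 4.
Byte at offset 7: 0xE1 = 11100001 → 3-byte char (#3). Advance 3.
Byte at offset 10: 0xF0 = 11110000 → 4-byte char (#4). Advance 4.
Byte at offset 14: 0xF0 = 11110000 → 4-byte char (#5). Advance 4.
Byte at offset 18: 0xED = 11101101 → 3-byte char (#6). Advance 3.
Byte at offset 21: 0xE1 = 11100001 → 3-byte char (#7). Advance 3.
Byte at offset 24: 0xF0 = 11110000 → 4-byte char (#8). Advance 4.
Byte at offset 28: 0xDF = 11011111 → 2-byte char (#9). Advance 2.
Byte at offset 30: 0xE5 = 11100101 → 3-byte char (#10). Advance 3.
Reached end at offset 33 after 10 code points.

10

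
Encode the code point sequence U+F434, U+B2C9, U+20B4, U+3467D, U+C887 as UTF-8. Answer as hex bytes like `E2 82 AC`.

U+F434: 3-byte form → EF 90 B4.
U+B2C9: 3-byte form → EB 8B 89.
U+20B4: 3-byte form → E2 82 B4.
U+3467D: 4-byte form → F0 B4 99 BD.
U+C887: 3-byte form → EC A2 87.
Concatenated (16 bytes): EF 90 B4 EB 8B 89 E2 82 B4 F0 B4 99 BD EC A2 87.

EF 90 B4 EB 8B 89 E2 82 B4 F0 B4 99 BD EC A2 87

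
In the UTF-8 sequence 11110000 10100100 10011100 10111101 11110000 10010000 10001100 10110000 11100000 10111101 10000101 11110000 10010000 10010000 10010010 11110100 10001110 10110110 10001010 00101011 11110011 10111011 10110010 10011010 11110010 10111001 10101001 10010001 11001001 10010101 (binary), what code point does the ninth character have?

U+0255

Offset 0: leading byte 0xF0 = 11110000 → 4-byte char #1 = F0 A4 9C BD.
Offset 4: leading byte 0xF0 = 11110000 → 4-byte char #2 = F0 90 8C B0.
Offset 8: leading byte 0xE0 = 11100000 → 3-byte char #3 = E0 BD 85.
Offset 11: leading byte 0xF0 = 11110000 → 4-byte char #4 = F0 90 90 92.
Offset 15: leading byte 0xF4 = 11110100 → 4-byte char #5 = F4 8E B6 8A.
Offset 19: leading byte 0x2B = 00101011 → 1-byte char #6 = 2B.
Offset 20: leading byte 0xF3 = 11110011 → 4-byte char #7 = F3 BB B2 9A.
Offset 24: leading byte 0xF2 = 11110010 → 4-byte char #8 = F2 B9 A9 91.
Offset 28: leading byte 0xC9 = 11001001 → 2-byte char #9 = C9 95.
Leading byte 0xC9 = 11001001 matches 110xxxxx → 2-byte sequence.
Byte 1: 0xC9 = 11001001, payload 01001 (5 bits).
Byte 2: 0x95 = 10010101 (10xxxxxx ✓), payload 010101.
Concatenate: 01001010101 = 0x255 (11 bits → U+0255).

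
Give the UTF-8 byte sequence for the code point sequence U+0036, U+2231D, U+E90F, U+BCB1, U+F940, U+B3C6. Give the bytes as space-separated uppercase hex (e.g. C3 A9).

U+0036: 1-byte form → 36.
U+2231D: 4-byte form → F0 A2 8C 9D.
U+E90F: 3-byte form → EE A4 8F.
U+BCB1: 3-byte form → EB B2 B1.
U+F940: 3-byte form → EF A5 80.
U+B3C6: 3-byte form → EB 8F 86.
Concatenated (17 bytes): 36 F0 A2 8C 9D EE A4 8F EB B2 B1 EF A5 80 EB 8F 86.

36 F0 A2 8C 9D EE A4 8F EB B2 B1 EF A5 80 EB 8F 86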